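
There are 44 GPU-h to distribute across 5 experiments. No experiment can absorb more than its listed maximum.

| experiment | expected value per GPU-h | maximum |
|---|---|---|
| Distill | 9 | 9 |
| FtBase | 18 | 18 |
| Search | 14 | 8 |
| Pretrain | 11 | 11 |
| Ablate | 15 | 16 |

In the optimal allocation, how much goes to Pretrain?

Rank by expected value per GPU-h: FtBase 18 > Ablate 15 > Search 14 > Pretrain 11 > Distill 9.
FtBase: +18 to 18 (cap) → 26 left.
Ablate takes 16 to reach its cap of 16 → 10 left.
Give Search 8 to hit its cap of 8 → 2 left.
Only 2 left; Pretrain takes them to reach 2.

2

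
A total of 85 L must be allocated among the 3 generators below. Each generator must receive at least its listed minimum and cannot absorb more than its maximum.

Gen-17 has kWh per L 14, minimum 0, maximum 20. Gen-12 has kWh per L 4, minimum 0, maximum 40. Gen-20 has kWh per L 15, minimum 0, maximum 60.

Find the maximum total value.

Meeting every minimum uses 0+0+0 = 0 L, leaving 85.
Order the generators by kWh per L: Gen-20 15 > Gen-17 14 > Gen-12 4.
Gen-20: +60 to 60 (cap) ; 25 left.
Gen-17: +20 to 20 (cap) ; 5 left.
Gen-12 has room for 40 more but only 5 remain, so it gets 5.
Total = 14×20 + 4×5 + 15×60 = 1200.

1200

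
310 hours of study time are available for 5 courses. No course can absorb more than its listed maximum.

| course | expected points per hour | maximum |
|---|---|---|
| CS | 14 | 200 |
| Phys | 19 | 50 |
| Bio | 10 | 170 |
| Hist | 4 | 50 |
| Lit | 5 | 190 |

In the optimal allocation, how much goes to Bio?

60

Rank by expected points per hour: Phys 19 > CS 14 > Bio 10 > Lit 5 > Hist 4.
Phys takes 50 to reach its cap of 50 — 260 left.
CS takes 200 to reach its cap of 200 — 60 left.
Bio has room for 170 but only 60 remain, so it gets 60.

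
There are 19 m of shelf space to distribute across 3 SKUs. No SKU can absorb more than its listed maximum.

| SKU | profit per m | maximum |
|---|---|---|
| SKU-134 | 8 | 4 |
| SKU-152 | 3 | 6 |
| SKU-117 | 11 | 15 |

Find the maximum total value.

197

Order the SKUs by profit per m: SKU-117 11 > SKU-134 8 > SKU-152 3.
SKU-117: +15 to 15 (cap) — 4 left.
Give SKU-134 4 to hit its cap of 4 — 0 left.
Total = 8×4 + 11×15 = 197.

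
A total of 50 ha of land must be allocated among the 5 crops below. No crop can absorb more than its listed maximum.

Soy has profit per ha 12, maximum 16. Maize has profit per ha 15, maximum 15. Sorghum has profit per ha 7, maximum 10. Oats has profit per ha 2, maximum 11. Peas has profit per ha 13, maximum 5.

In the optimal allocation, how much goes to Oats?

4

Rank by profit per ha: Maize 15 > Peas 13 > Soy 12 > Sorghum 7 > Oats 2.
Maize: +15 to 15 (cap) → 35 left.
Peas takes 5 to reach its cap of 5 → 30 left.
Soy takes 16 to reach its cap of 16 → 14 left.
Sorghum takes 10 to reach its cap of 10 → 4 left.
Oats: +4 (room for 11) → 4. Pool exhausted.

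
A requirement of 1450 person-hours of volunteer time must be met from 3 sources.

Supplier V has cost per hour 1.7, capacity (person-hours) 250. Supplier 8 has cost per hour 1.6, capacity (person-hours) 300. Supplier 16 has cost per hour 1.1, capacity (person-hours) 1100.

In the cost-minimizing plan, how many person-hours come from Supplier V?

Fill from the cheapest source first.
Supplier 16 at 1.1: take all 1100 person-hours — 350 still needed.
Take 300 from Supplier 8 at 1.6 — need 50 more.
Take 50 from Supplier V at 1.7 to finish.

50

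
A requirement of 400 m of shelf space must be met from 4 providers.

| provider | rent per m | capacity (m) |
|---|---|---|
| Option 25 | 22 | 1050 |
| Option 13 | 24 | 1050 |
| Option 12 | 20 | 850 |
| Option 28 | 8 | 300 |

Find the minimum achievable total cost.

Use providers in increasing cost order.
Option 28 (8): use full 300 ; 100 m to go.
Option 12 at 20: take 100 of its 850 ; requirement met.
Option 25, Option 13: unused.
Cost = 300×8 + 100×20 = 4400.

4400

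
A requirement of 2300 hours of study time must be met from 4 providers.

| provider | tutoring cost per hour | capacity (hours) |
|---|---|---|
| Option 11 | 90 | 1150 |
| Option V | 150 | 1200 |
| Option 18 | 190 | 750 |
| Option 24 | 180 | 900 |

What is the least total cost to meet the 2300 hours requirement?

Cheapest first:
Option 11 (90): use full 1150 — 1150 hours to go.
Option V (150): take the remaining 1150 — done.
Option 24, Option 18: unused.
Cost = 1150×90 + 1150×150 = 276000.

276000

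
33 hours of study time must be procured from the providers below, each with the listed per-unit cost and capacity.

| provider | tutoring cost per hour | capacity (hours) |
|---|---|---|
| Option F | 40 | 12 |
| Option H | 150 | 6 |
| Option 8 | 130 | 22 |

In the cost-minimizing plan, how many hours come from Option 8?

Cheapest first:
Take 12 from Option F at 40 → need 21 more.
Option 8 at 130: take 21 of its 22 → requirement met.
Option H: unused.

21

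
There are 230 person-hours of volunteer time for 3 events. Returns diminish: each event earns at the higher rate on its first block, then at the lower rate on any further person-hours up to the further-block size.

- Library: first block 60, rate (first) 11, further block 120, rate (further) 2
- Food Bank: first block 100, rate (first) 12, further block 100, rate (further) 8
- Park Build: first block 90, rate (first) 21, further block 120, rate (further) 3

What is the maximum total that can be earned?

3530

Order all 6 blocks by rate: Park Build/T1 21 > Food Bank/T1 12 > Library/T1 11 > Food Bank/T2 8 > Park Build/T2 3 > Library/T2 2.
Park Build/T1 (21): +90 ; 140 left.
Fill Food Bank T1 block (100 at 12) ; 40 left.
Library T1 at 11: only 40 left, fill 40.
Total = 21×90 + 12×100 + 11×40 = 3530.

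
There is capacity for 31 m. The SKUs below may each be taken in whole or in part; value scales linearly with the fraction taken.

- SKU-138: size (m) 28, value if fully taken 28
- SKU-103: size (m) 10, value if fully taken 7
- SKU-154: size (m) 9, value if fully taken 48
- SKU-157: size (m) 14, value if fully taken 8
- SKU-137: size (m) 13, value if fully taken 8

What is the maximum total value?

Sort by value density: SKU-154 48/9≈5.33, SKU-138 28/28≈1, SKU-103 7/10≈0.7, SKU-137 8/13≈0.615, SKU-157 8/14≈0.571.
All 9 m of SKU-154 fit (value 48) → 22 remain.
22 m left: a 22/28 share of SKU-138 gives 28×22/28 = 22.
Total value = 70.

70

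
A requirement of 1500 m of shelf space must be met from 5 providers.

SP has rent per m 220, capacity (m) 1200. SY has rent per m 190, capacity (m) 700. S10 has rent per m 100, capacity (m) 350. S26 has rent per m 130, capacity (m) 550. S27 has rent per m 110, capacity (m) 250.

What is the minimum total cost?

200500

Cheapest first:
S10 (100): use full 350 — 1150 m to go.
Take 250 from S27 at 110 — need 900 more.
S26 at 130: take all 550 m — 350 still needed.
Take 350 from SY at 190 to finish.
SP: unused.
Cost = 350×100 + 250×110 + 550×130 + 350×190 = 200500.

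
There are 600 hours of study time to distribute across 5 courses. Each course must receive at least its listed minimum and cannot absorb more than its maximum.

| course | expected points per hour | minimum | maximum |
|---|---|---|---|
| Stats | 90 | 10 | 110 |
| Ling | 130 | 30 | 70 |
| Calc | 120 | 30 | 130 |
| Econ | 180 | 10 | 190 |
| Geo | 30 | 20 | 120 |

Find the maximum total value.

Meeting every minimum uses 10+30+30+10+20 = 100 hours, leaving 500.
Highest expected points per hour first: Econ 180 > Ling 130 > Calc 120 > Stats 90 > Geo 30.
Econ takes 180 more to reach its cap of 190 — 320 left.
Ling: +40 to 70 (cap) — 280 left.
Give Calc 100 more to hit its cap of 130 — 180 left.
Stats takes 100 more to reach its cap of 110 — 80 left.
Geo: +80 (room for 100) → 100. Pool exhausted.
Total = 90×110 + 130×70 + 120×130 + 180×190 + 30×100 = 71800.

71800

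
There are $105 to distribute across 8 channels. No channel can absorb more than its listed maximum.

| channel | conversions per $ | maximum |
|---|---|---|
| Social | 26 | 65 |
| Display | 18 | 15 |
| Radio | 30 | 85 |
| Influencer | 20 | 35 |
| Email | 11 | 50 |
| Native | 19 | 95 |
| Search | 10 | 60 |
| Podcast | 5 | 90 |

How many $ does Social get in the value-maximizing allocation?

Highest conversions per $ first: Radio 30 > Social 26 > Influencer 20 > Native 19 > Display 18 > Email 11 > Search 10 > Podcast 5.
Radio: +85 to 85 (cap) → 20 left.
Social: +20 (room for 65) → 20. Pool exhausted.

20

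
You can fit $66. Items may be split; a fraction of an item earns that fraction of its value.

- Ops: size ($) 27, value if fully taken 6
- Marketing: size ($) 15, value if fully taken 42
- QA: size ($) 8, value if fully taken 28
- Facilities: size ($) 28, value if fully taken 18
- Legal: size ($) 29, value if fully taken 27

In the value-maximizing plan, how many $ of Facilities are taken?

14

Best value per unit of size first: QA 28/8≈3.5, Marketing 42/15≈2.8, Legal 27/29≈0.931, Facilities 18/28≈0.643, Ops 6/27≈0.222.
All 8 $ of QA fit (value 28) ; 58 remain.
All 15 $ of Marketing fit (value 42) ; 43 remain.
All 29 $ of Legal fit (value 27) ; 14 remain.
Only 14 $ remain; take 14/28 of Facilities for value 18×14/28 = 9.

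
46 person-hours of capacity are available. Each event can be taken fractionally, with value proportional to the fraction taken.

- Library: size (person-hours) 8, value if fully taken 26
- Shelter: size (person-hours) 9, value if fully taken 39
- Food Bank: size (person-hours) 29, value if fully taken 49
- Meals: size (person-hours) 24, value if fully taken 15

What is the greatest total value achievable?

114

Best value per unit of size first: Shelter 39/9≈4.33, Library 26/8≈3.25, Food Bank 49/29≈1.69, Meals 15/24≈0.625.
Shelter: take in full, 9 person-hours for value 39 ; 37 left.
All 8 person-hours of Library fit (value 26) ; 29 remain.
Food Bank: take in full, 29 person-hours for value 49 ; 0 left.
Total value = 114.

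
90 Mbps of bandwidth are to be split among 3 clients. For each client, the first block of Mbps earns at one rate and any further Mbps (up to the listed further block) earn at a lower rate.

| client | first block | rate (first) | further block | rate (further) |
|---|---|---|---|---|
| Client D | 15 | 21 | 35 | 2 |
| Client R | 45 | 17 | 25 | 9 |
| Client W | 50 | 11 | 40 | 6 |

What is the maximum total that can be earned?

1410

Treat each block as its own option and order by rate: Client D/tier1 21 > Client R/tier1 17 > Client W/tier1 11 > Client R/tier2 9 > Client W/tier2 6 > Client D/tier2 2.
Fill Client D tier1 block (15 at 21) — 75 left.
Client R tier1 at 17: fill all 45 — 30 left.
30 remain; put them into Client W tier1 at 11.
Total = 21×15 + 17×45 + 11×30 = 1410.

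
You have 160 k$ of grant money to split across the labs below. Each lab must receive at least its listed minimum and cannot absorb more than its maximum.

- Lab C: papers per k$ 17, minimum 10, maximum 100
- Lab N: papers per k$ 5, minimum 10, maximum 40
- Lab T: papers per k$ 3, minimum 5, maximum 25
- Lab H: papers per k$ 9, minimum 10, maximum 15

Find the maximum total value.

Meeting every minimum uses 10+10+5+10 = 35 k$, leaving 125.
Highest papers per k$ first: Lab C 17 > Lab H 9 > Lab N 5 > Lab T 3.
Lab C: +90 to 100 (cap) → 35 left.
Lab H: +5 to 15 (cap) → 30 left.
Give Lab N 30 more to hit its cap of 40 → 0 left.
Total = 17×100 + 5×40 + 3×5 + 9×15 = 2050.

2050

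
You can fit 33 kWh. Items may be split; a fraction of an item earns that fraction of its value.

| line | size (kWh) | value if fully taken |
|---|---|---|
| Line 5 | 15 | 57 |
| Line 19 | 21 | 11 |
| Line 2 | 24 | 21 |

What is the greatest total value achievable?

Rank by value-to-size ratio: Line 5 57/15≈3.8, Line 2 21/24≈0.875, Line 19 11/21≈0.524.
All 15 kWh of Line 5 fit (value 57) ; 18 remain.
Only 18 kWh remain; take 18/24 of Line 2 for value 21×18/24 = 15.75.
Total value = 72.75.

72.75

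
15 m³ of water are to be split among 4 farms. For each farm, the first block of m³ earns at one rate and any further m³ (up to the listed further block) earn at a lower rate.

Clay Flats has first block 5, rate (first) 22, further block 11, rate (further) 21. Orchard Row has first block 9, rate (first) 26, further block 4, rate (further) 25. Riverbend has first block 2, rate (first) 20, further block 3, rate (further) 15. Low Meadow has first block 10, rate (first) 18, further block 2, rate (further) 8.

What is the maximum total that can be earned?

Treat each block as its own option and order by rate: Orchard Row/first 26 > Orchard Row/second 25 > Clay Flats/first 22 > Clay Flats/second 21 > Riverbend/first 20 > Low Meadow/first 18 > Riverbend/second 15 > Low Meadow/second 8.
Orchard Row first at 26: fill all 9 → 6 left.
Fill Orchard Row second block (4 at 25) → 2 left.
Clay Flats/first: +2 of 5 at 22; pool empty.
Total = 26×9 + 25×4 + 22×2 = 378.

378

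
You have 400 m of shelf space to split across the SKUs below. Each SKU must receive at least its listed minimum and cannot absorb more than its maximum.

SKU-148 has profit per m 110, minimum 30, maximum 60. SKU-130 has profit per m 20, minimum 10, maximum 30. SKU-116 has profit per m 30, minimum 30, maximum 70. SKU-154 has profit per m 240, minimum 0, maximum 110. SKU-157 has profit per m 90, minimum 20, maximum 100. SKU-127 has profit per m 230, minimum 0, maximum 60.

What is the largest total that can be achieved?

Meeting every minimum uses 30+10+30+0+20+0 = 90 m, leaving 310.
Highest profit per m first: SKU-154 240 > SKU-127 230 > SKU-148 110 > SKU-157 90 > SKU-116 30 > SKU-130 20.
Give SKU-154 110 more to hit its cap of 110 — 200 left.
Give SKU-127 60 more to hit its cap of 60 — 140 left.
Give SKU-148 30 more to hit its cap of 60 — 110 left.
Give SKU-157 80 more to hit its cap of 100 — 30 left.
SKU-116: +30 (room for 40) → 60. Pool exhausted.
Total = 110×60 + 20×10 + 30×60 + 240×110 + 90×100 + 230×60 = 57800.

57800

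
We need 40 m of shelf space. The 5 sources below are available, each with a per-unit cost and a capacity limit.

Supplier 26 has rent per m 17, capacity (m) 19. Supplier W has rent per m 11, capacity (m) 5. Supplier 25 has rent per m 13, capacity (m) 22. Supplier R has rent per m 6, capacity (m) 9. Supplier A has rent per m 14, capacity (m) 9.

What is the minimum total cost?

451

Use sources in increasing cost order.
Supplier R at 6: take all 9 m — 31 still needed.
Take 5 from Supplier W at 11 — need 26 more.
Supplier 25 at 13: take all 22 m — 4 still needed.
Supplier A at 14: take 4 of its 9 — requirement met.
Supplier 26: unused.
Cost = 9×6 + 5×11 + 22×13 + 4×14 = 451.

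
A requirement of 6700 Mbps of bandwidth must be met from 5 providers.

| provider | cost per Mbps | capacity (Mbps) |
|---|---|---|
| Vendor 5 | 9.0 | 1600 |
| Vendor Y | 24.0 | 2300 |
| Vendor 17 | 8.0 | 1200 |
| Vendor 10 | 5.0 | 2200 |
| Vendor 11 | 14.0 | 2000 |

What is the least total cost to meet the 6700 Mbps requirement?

58800

Fill from the cheapest provider first.
Vendor 10 at 5.0: take all 2200 Mbps ; 4500 still needed.
Vendor 17 at 8.0: take all 1200 Mbps ; 3300 still needed.
Take 1600 from Vendor 5 at 9.0 ; need 1700 more.
Vendor 11 at 14.0: take 1700 of its 2000 ; requirement met.
Vendor Y: unused.
Cost = 2200×5.0 + 1200×8.0 + 1600×9.0 + 1700×14.0 = 58800.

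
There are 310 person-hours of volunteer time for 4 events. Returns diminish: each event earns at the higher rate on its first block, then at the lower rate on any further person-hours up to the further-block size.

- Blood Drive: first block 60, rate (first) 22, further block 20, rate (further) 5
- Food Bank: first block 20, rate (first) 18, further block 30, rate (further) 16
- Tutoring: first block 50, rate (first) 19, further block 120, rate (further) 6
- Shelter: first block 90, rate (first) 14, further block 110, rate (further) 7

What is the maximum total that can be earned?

4790

Treat each block as its own option and order by rate: Blood Drive/first 22 > Tutoring/first 19 > Food Bank/first 18 > Food Bank/second 16 > Shelter/first 14 > Shelter/second 7 > Tutoring/second 6 > Blood Drive/second 5.
Blood Drive/first (22): +60 → 250 left.
Tutoring first at 19: fill all 50 → 200 left.
Fill Food Bank first block (20 at 18) → 180 left.
Food Bank second at 16: fill all 30 → 150 left.
Shelter first at 14: fill all 90 → 60 left.
60 remain; put them into Shelter second at 7.
Total = 22×60 + 19×50 + 18×20 + 16×30 + 14×90 + 7×60 = 4790.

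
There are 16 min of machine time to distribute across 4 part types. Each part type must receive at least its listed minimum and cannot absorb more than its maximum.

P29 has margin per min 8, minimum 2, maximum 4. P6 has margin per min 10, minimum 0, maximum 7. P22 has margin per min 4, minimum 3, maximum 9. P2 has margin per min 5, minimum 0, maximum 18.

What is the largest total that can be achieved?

Meeting every minimum uses 2+0+3+0 = 5 min, leaving 11.
Rank by margin per min: P6 10 > P29 8 > P2 5 > P22 4.
P6: +7 to 7 (cap) ; 4 left.
P29: +2 to 4 (cap) ; 2 left.
Only 2 left; P2 takes them to reach 2.
Total = 8×4 + 10×7 + 4×3 + 5×2 = 124.

124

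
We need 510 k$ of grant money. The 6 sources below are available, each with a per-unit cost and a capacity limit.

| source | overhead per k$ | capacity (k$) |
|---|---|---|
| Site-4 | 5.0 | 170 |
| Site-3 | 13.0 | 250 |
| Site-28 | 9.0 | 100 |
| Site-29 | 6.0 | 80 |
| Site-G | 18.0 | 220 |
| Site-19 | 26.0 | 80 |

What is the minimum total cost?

4310

Cheapest first:
Site-4 at 5.0: take all 170 k$ ; 340 still needed.
Site-29 at 6.0: take all 80 k$ ; 260 still needed.
Site-28 (9.0): use full 100 ; 160 k$ to go.
Site-3 (13.0): take the remaining 160 ; done.
Site-G, Site-19: unused.
Cost = 170×5.0 + 80×6.0 + 100×9.0 + 160×13.0 = 4310.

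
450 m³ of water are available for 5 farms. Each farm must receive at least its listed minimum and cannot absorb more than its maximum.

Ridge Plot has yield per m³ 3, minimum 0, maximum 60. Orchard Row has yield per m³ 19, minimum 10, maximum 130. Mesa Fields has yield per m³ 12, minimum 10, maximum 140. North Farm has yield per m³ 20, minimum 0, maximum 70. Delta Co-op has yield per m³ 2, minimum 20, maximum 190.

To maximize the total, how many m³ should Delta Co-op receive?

Meeting every minimum uses 0+10+10+0+20 = 40 m³, leaving 410.
Highest yield per m³ first: North Farm 20 > Orchard Row 19 > Mesa Fields 12 > Ridge Plot 3 > Delta Co-op 2.
North Farm takes 70 more to reach its cap of 70 → 340 left.
Give Orchard Row 120 more to hit its cap of 130 → 220 left.
Mesa Fields takes 130 more to reach its cap of 140 → 90 left.
Give Ridge Plot 60 more to hit its cap of 60 → 30 left.
Only 30 left; Delta Co-op takes them to reach 50.

50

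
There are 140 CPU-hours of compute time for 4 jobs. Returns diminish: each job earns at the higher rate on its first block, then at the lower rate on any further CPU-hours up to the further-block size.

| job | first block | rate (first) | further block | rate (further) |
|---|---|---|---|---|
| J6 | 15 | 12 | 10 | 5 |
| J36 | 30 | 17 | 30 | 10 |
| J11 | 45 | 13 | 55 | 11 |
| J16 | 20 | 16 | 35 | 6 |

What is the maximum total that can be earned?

1925

Treat each block as its own option and order by rate: J36/first 17 > J16/first 16 > J11/first 13 > J6/first 12 > J11/second 11 > J36/second 10 > J16/second 6 > J6/second 5.
J36/first (17): +30 ; 110 left.
Fill J16 first block (20 at 16) ; 90 left.
J11/first (13): +45 ; 45 left.
Fill J6 first block (15 at 12) ; 30 left.
J11 second at 11: only 30 left, fill 30.
Total = 17×30 + 16×20 + 13×45 + 12×15 + 11×30 = 1925.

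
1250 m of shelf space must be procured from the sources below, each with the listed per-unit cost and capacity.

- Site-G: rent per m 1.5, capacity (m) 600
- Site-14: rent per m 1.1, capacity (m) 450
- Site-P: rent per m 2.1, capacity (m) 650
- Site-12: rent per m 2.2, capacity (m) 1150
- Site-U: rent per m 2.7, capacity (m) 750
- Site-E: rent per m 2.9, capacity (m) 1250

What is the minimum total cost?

1815

Fill from the cheapest source first.
Site-14 (1.1): use full 450 — 800 m to go.
Take 600 from Site-G at 1.5 — need 200 more.
Site-P at 2.1: take 200 of its 650 — requirement met.
Site-12, Site-U, Site-E: unused.
Cost = 450×1.1 + 600×1.5 + 200×2.1 = 1815.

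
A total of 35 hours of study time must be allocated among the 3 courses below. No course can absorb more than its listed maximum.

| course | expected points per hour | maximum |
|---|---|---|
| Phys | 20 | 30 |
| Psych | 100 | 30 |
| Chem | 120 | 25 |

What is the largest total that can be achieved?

Highest expected points per hour first: Chem 120 > Psych 100 > Phys 20.
Chem: +25 to 25 (cap) ; 10 left.
Psych has room for 30 but only 10 remain, so it gets 10.
Total = 100×10 + 120×25 = 4000.

4000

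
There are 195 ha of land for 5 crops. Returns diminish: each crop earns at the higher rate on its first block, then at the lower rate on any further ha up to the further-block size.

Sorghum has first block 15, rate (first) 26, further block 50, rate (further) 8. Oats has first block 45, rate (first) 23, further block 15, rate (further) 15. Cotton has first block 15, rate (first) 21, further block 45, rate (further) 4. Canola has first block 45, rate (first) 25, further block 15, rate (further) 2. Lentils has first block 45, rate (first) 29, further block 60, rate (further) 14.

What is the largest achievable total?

Order all 10 blocks by rate: Lentils/tier1 29 > Sorghum/tier1 26 > Canola/tier1 25 > Oats/tier1 23 > Cotton/tier1 21 > Oats/tier2 15 > Lentils/tier2 14 > Sorghum/tier2 8 > Cotton/tier2 4 > Canola/tier2 2.
Lentils/tier1 (29): +45 — 150 left.
Sorghum tier1 at 26: fill all 15 — 135 left.
Canola tier1 at 25: fill all 45 — 90 left.
Fill Oats tier1 block (45 at 23) — 45 left.
Cotton tier1 at 21: fill all 15 — 30 left.
Fill Oats tier2 block (15 at 15) — 15 left.
Lentils tier2 at 14: only 15 left, fill 15.
Total = 29×45 + 26×15 + 25×45 + 23×45 + 21×15 + 15×15 + 14×15 = 4605.

4605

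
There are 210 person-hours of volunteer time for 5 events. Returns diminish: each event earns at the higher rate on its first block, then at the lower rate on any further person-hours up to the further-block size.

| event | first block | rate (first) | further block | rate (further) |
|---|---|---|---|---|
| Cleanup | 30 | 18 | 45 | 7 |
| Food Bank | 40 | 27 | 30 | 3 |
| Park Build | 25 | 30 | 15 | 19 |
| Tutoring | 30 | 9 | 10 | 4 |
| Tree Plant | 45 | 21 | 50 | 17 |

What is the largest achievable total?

4495

Rank every tier by rate: Park Build/tier1 30 > Food Bank/tier1 27 > Tree Plant/tier1 21 > Park Build/tier2 19 > Cleanup/tier1 18 > Tree Plant/tier2 17 > Tutoring/tier1 9 > Cleanup/tier2 7 > Tutoring/tier2 4 > Food Bank/tier2 3.
Park Build tier1 at 30: fill all 25 ; 185 left.
Food Bank/tier1 (27): +40 ; 145 left.
Fill Tree Plant tier1 block (45 at 21) ; 100 left.
Fill Park Build tier2 block (15 at 19) ; 85 left.
Fill Cleanup tier1 block (30 at 18) ; 55 left.
Tree Plant tier2 at 17: fill all 50 ; 5 left.
5 remain; put them into Tutoring tier1 at 9.
Total = 30×25 + 27×40 + 21×45 + 19×15 + 18×30 + 17×50 + 9×5 = 4495.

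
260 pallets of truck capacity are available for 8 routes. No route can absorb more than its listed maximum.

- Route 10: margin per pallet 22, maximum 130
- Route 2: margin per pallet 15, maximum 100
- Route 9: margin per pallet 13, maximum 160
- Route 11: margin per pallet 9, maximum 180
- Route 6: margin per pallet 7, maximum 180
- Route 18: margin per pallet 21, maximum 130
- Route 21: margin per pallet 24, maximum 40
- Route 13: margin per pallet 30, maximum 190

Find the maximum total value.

Order the routes by margin per pallet: Route 13 30 > Route 21 24 > Route 10 22 > Route 18 21 > Route 2 15 > Route 9 13 > Route 11 9 > Route 6 7.
Route 13: +190 to 190 (cap) → 70 left.
Route 21: +40 to 40 (cap) → 30 left.
Route 10: +30 (room for 130) → 30. Pool exhausted.
Total = 22×30 + 24×40 + 30×190 = 7320.

7320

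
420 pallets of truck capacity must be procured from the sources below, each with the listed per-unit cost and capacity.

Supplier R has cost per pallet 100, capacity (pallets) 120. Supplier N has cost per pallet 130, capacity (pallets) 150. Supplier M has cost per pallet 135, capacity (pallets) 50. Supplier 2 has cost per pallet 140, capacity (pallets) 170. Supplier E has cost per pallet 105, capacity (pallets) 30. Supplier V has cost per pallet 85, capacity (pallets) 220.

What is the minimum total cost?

40350

Fill from the cheapest source first.
Supplier V at 85: take all 220 pallets ; 200 still needed.
Supplier R (100): use full 120 ; 80 pallets to go.
Take 30 from Supplier E at 105 ; need 50 more.
Take 50 from Supplier N at 130 to finish.
Supplier M, Supplier 2: unused.
Cost = 220×85 + 120×100 + 30×105 + 50×130 = 40350.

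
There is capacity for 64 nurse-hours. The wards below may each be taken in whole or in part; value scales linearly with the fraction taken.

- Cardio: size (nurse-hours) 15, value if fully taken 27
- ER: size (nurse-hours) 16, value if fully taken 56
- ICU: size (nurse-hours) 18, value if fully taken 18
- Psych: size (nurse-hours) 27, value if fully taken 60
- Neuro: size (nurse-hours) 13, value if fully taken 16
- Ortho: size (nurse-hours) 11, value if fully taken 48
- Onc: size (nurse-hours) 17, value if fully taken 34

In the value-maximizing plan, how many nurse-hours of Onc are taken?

10

Best value per unit of size first: Ortho 48/11≈4.36, ER 56/16≈3.5, Psych 60/27≈2.22, Onc 34/17≈2, Cardio 27/15≈1.8, Neuro 16/13≈1.23, ICU 18/18≈1.
All 11 nurse-hours of Ortho fit (value 48) → 53 remain.
Take all of ER (16 nurse-hours, value 56) → 37 nurse-hours left.
Take all of Psych (27 nurse-hours, value 60) → 10 nurse-hours left.
Only 10 nurse-hours remain; take 10/17 of Onc for value 34×10/17 = 20.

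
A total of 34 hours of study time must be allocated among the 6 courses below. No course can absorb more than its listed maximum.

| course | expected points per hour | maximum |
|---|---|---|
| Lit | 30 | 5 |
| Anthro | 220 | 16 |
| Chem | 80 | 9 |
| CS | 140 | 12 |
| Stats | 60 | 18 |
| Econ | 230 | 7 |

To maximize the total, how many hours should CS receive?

Order the courses by expected points per hour: Econ 230 > Anthro 220 > CS 140 > Chem 80 > Stats 60 > Lit 30.
Econ takes 7 to reach its cap of 7 ; 27 left.
Anthro takes 16 to reach its cap of 16 ; 11 left.
CS: +11 (room for 12) → 11. Pool exhausted.

11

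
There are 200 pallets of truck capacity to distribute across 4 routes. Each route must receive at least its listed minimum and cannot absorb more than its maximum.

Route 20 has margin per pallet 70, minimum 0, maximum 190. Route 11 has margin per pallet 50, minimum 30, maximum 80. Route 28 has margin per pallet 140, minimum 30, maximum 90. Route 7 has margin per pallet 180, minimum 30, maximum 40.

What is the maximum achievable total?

24100

Meeting every minimum uses 0+30+30+30 = 90 pallets, leaving 110.
Order the routes by margin per pallet: Route 7 180 > Route 28 140 > Route 20 70 > Route 11 50.
Route 7 takes 10 more to reach its cap of 40 ; 100 left.
Give Route 28 60 more to hit its cap of 90 ; 40 left.
Route 20: +40 (room for 190) → 40. Pool exhausted.
Total = 70×40 + 50×30 + 140×90 + 180×40 = 24100.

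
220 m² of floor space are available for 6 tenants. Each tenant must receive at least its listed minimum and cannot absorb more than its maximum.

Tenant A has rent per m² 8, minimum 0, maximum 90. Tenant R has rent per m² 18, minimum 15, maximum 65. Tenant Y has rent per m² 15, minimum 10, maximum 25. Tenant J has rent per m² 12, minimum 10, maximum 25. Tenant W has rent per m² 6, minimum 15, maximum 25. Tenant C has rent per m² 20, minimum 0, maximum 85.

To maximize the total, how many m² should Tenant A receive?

5

Meeting every minimum uses 0+15+10+10+15+0 = 50 m², leaving 170.
Order the tenants by rent per m²: Tenant C 20 > Tenant R 18 > Tenant Y 15 > Tenant J 12 > Tenant A 8 > Tenant W 6.
Tenant C takes 85 more to reach its cap of 85 — 85 left.
Give Tenant R 50 more to hit its cap of 65 — 35 left.
Tenant Y: +15 to 25 (cap) — 20 left.
Tenant J takes 15 more to reach its cap of 25 — 5 left.
Tenant A has room for 90 more but only 5 remain, so it gets 5.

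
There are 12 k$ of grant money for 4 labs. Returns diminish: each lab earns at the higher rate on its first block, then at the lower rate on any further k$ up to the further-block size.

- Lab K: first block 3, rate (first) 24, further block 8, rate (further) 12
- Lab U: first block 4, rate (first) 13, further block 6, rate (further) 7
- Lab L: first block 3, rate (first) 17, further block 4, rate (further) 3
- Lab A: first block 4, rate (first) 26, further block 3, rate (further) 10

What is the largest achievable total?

253

Order all 8 blocks by rate: Lab A/first 26 > Lab K/first 24 > Lab L/first 17 > Lab U/first 13 > Lab K/second 12 > Lab A/second 10 > Lab U/second 7 > Lab L/second 3.
Lab A first at 26: fill all 4 — 8 left.
Lab K first at 24: fill all 3 — 5 left.
Lab L first at 17: fill all 3 — 2 left.
Lab U/first: +2 of 4 at 13; pool empty.
Total = 26×4 + 24×3 + 17×3 + 13×2 = 253.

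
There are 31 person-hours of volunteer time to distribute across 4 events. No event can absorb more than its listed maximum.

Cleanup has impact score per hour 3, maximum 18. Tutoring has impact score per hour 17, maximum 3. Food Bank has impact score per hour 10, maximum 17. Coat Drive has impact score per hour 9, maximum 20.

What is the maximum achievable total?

Order the events by impact score per hour: Tutoring 17 > Food Bank 10 > Coat Drive 9 > Cleanup 3.
Tutoring: +3 to 3 (cap) — 28 left.
Give Food Bank 17 to hit its cap of 17 — 11 left.
Coat Drive: +11 (room for 20) → 11. Pool exhausted.
Total = 17×3 + 10×17 + 9×11 = 320.

320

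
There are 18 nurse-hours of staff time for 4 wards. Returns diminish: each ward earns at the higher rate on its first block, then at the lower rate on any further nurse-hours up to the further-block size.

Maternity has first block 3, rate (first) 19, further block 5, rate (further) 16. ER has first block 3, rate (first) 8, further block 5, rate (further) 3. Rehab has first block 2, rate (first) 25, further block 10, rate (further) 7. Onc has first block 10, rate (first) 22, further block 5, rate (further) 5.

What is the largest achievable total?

375

Treat each block as its own option and order by rate: Rehab/T1 25 > Onc/T1 22 > Maternity/T1 19 > Maternity/T2 16 > ER/T1 8 > Rehab/T2 7 > Onc/T2 5 > ER/T2 3.
Rehab/T1 (25): +2 → 16 left.
Fill Onc T1 block (10 at 22) → 6 left.
Maternity/T1 (19): +3 → 3 left.
3 remain; put them into Maternity T2 at 16.
Total = 25×2 + 22×10 + 19×3 + 16×3 = 375.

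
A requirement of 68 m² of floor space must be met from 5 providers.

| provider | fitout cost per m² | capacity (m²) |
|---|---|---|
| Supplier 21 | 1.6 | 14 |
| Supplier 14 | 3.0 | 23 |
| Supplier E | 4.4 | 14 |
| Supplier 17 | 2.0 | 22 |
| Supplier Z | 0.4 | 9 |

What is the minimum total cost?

Cheapest first:
Supplier Z at 0.4: take all 9 m² ; 59 still needed.
Take 14 from Supplier 21 at 1.6 ; need 45 more.
Supplier 17 (2.0): use full 22 ; 23 m² to go.
Take 23 from Supplier 14 at 3.0 ; need 0 more.
Supplier E: unused.
Cost = 9×0.4 + 14×1.6 + 22×2.0 + 23×3.0 = 139.

139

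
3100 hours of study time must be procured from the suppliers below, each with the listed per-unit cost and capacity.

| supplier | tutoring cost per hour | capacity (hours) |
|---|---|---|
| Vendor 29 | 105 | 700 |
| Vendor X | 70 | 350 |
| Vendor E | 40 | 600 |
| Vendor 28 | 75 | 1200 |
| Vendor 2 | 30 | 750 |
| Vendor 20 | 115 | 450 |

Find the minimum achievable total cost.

Fill from the cheapest supplier first.
Vendor 2 at 30: take all 750 hours → 2350 still needed.
Vendor E at 40: take all 600 hours → 1750 still needed.
Vendor X at 70: take all 350 hours → 1400 still needed.
Take 1200 from Vendor 28 at 75 → need 200 more.
Vendor 29 at 105: take 200 of its 700 → requirement met.
Vendor 20: unused.
Cost = 750×30 + 600×40 + 350×70 + 1200×75 + 200×105 = 182000.

182000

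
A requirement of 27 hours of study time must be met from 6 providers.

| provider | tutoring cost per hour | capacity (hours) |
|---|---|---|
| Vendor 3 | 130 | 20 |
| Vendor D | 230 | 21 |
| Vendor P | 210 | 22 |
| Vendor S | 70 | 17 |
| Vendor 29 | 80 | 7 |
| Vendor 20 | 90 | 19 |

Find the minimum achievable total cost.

Cheapest first:
Vendor S at 70: take all 17 hours → 10 still needed.
Vendor 29 at 80: take all 7 hours → 3 still needed.
Vendor 20 (90): take the remaining 3 → done.
Vendor 3, Vendor P, Vendor D: unused.
Cost = 17×70 + 7×80 + 3×90 = 2020.

2020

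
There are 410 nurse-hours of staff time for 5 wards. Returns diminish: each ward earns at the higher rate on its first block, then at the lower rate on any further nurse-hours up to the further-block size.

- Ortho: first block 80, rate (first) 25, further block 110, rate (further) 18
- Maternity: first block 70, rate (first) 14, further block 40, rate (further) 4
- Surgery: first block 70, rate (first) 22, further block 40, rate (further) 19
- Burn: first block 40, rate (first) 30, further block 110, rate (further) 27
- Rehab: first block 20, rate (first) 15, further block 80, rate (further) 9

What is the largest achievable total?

9730

Treat each block as its own option and order by rate: Burn/first 30 > Burn/second 27 > Ortho/first 25 > Surgery/first 22 > Surgery/second 19 > Ortho/second 18 > Rehab/first 15 > Maternity/first 14 > Rehab/second 9 > Maternity/second 4.
Burn/first (30): +40 → 370 left.
Burn second at 27: fill all 110 → 260 left.
Ortho/first (25): +80 → 180 left.
Fill Surgery first block (70 at 22) → 110 left.
Surgery second at 19: fill all 40 → 70 left.
70 remain; put them into Ortho second at 18.
Total = 30×40 + 27×110 + 25×80 + 22×70 + 19×40 + 18×70 = 9730.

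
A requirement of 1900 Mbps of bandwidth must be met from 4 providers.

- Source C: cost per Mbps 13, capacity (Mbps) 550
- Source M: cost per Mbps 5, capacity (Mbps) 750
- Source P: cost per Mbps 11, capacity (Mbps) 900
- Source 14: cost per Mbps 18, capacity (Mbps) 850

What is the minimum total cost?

16900

Cheapest first:
Source M (5): use full 750 ; 1150 Mbps to go.
Source P (11): use full 900 ; 250 Mbps to go.
Source C at 13: take 250 of its 550 ; requirement met.
Source 14: unused.
Cost = 750×5 + 900×11 + 250×13 = 16900.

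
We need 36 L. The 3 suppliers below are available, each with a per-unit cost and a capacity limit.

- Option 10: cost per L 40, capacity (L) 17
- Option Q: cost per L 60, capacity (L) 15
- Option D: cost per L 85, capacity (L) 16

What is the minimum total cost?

1920

Fill from the cheapest supplier first.
Option 10 (40): use full 17 ; 19 L to go.
Option Q (60): use full 15 ; 4 L to go.
Option D (85): take the remaining 4 ; done.
Cost = 17×40 + 15×60 + 4×85 = 1920.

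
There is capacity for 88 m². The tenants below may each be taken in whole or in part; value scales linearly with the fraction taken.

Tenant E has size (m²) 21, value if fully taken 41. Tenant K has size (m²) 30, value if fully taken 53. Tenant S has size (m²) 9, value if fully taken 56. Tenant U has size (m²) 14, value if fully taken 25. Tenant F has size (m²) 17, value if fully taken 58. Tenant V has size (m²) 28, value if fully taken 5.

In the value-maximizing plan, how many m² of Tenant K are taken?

27

Sort by value density: Tenant S 56/9≈6.22, Tenant F 58/17≈3.41, Tenant E 41/21≈1.95, Tenant U 25/14≈1.79, Tenant K 53/30≈1.77, Tenant V 5/28≈0.179.
Take all of Tenant S (9 m², value 56) — 79 m² left.
Tenant F: take in full, 17 m² for value 58 — 62 left.
Tenant E: take in full, 21 m² for value 41 — 41 left.
Tenant U: take in full, 14 m² for value 25 — 27 left.
Only 27 m² remain; take 27/30 of Tenant K for value 53×27/30 = 47.7.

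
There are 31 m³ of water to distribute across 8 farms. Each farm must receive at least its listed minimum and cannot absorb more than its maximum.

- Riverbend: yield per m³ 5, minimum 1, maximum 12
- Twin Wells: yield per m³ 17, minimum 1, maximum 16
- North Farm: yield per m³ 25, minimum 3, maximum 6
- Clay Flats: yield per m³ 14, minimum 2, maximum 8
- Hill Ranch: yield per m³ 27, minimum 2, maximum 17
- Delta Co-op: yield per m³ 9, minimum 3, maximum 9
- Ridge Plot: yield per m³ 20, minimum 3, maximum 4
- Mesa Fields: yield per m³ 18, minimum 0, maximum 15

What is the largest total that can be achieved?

Meeting every minimum uses 1+1+3+2+2+3+3+0 = 15 m³, leaving 16.
Rank by yield per m³: Hill Ranch 27 > North Farm 25 > Ridge Plot 20 > Mesa Fields 18 > Twin Wells 17 > Clay Flats 14 > Delta Co-op 9 > Riverbend 5.
Hill Ranch: +15 to 17 (cap) → 1 left.
Only 1 left; North Farm takes them to reach 4.
Total = 5×1 + 17×1 + 25×4 + 14×2 + 27×17 + 9×3 + 20×3 = 696.

696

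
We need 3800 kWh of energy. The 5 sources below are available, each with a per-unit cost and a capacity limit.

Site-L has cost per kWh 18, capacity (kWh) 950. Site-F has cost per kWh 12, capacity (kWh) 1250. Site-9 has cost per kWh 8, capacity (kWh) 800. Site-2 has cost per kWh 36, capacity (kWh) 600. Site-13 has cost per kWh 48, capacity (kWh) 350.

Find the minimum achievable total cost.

Fill from the cheapest source first.
Site-9 at 8: take all 800 kWh → 3000 still needed.
Site-F (12): use full 1250 → 1750 kWh to go.
Site-L (18): use full 950 → 800 kWh to go.
Site-2 (36): use full 600 → 200 kWh to go.
Site-13 at 48: take 200 of its 350 → requirement met.
Cost = 800×8 + 1250×12 + 950×18 + 600×36 + 200×48 = 69700.

69700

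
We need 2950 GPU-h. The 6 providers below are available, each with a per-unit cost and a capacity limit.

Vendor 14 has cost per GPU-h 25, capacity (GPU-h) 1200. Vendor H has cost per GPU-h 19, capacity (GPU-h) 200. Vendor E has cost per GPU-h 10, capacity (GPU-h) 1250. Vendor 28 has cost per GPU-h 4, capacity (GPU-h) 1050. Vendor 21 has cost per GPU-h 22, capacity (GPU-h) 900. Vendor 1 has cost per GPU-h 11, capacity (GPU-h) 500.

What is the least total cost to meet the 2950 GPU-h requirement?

Cheapest first:
Vendor 28 at 4: take all 1050 GPU-h — 1900 still needed.
Vendor E at 10: take all 1250 GPU-h — 650 still needed.
Vendor 1 (11): use full 500 — 150 GPU-h to go.
Vendor H (19): take the remaining 150 — done.
Vendor 21, Vendor 14: unused.
Cost = 1050×4 + 1250×10 + 500×11 + 150×19 = 25050.

25050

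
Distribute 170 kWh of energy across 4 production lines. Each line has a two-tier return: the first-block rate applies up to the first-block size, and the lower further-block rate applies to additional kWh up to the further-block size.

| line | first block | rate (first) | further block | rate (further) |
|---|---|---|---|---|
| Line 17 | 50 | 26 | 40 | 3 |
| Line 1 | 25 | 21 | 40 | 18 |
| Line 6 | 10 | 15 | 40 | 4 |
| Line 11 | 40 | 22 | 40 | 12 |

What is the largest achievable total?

Order all 8 blocks by rate: Line 17/tier1 26 > Line 11/tier1 22 > Line 1/tier1 21 > Line 1/tier2 18 > Line 6/tier1 15 > Line 11/tier2 12 > Line 6/tier2 4 > Line 17/tier2 3.
Line 17/tier1 (26): +50 → 120 left.
Line 11 tier1 at 22: fill all 40 → 80 left.
Fill Line 1 tier1 block (25 at 21) → 55 left.
Line 1 tier2 at 18: fill all 40 → 15 left.
Line 6 tier1 at 15: fill all 10 → 5 left.
Line 11/tier2: +5 of 40 at 12; pool empty.
Total = 26×50 + 22×40 + 21×25 + 18×40 + 15×10 + 12×5 = 3635.

3635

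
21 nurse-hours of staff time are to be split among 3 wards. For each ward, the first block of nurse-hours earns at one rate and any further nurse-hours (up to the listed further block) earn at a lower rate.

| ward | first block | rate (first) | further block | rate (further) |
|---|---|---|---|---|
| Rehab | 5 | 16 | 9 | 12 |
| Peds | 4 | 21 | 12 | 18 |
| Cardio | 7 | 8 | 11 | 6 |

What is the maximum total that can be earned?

380

Treat each block as its own option and order by rate: Peds/first 21 > Peds/second 18 > Rehab/first 16 > Rehab/second 12 > Cardio/first 8 > Cardio/second 6.
Fill Peds first block (4 at 21) ; 17 left.
Peds/second (18): +12 ; 5 left.
Rehab/first (16): +5 ; 0 left.
Total = 21×4 + 18×12 + 16×5 = 380.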